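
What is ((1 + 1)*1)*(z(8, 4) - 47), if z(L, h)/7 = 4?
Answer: -38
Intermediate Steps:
z(L, h) = 28 (z(L, h) = 7*4 = 28)
((1 + 1)*1)*(z(8, 4) - 47) = ((1 + 1)*1)*(28 - 47) = (2*1)*(-19) = 2*(-19) = -38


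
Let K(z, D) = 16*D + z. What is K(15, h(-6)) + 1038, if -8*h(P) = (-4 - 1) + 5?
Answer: 1053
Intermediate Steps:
h(P) = 0 (h(P) = -((-4 - 1) + 5)/8 = -(-5 + 5)/8 = -1/8*0 = 0)
K(z, D) = z + 16*D
K(15, h(-6)) + 1038 = (15 + 16*0) + 1038 = (15 + 0) + 1038 = 15 + 1038 = 1053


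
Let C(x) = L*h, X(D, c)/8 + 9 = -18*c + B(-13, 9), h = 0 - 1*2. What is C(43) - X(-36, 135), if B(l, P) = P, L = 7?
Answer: 19426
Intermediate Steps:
h = -2 (h = 0 - 2 = -2)
X(D, c) = -144*c (X(D, c) = -72 + 8*(-18*c + 9) = -72 + 8*(9 - 18*c) = -72 + (72 - 144*c) = -144*c)
C(x) = -14 (C(x) = 7*(-2) = -14)
C(43) - X(-36, 135) = -14 - (-144)*135 = -14 - 1*(-19440) = -14 + 19440 = 19426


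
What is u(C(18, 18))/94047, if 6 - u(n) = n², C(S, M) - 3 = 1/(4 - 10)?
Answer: -73/3385692 ≈ -2.1561e-5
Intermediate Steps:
C(S, M) = 17/6 (C(S, M) = 3 + 1/(4 - 10) = 3 + 1/(-6) = 3 - ⅙ = 17/6)
u(n) = 6 - n²
u(C(18, 18))/94047 = (6 - (17/6)²)/94047 = (6 - 1*289/36)*(1/94047) = (6 - 289/36)*(1/94047) = -73/36*1/94047 = -73/3385692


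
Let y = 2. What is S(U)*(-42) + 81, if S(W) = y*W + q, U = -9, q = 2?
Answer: 753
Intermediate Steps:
S(W) = 2 + 2*W (S(W) = 2*W + 2 = 2 + 2*W)
S(U)*(-42) + 81 = (2 + 2*(-9))*(-42) + 81 = (2 - 18)*(-42) + 81 = -16*(-42) + 81 = 672 + 81 = 753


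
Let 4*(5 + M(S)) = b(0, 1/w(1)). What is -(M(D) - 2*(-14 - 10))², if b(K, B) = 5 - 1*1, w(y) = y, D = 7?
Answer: -1936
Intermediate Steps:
b(K, B) = 4 (b(K, B) = 5 - 1 = 4)
M(S) = -4 (M(S) = -5 + (¼)*4 = -5 + 1 = -4)
-(M(D) - 2*(-14 - 10))² = -(-4 - 2*(-14 - 10))² = -(-4 - 2*(-24))² = -(-4 + 48)² = -1*44² = -1*1936 = -1936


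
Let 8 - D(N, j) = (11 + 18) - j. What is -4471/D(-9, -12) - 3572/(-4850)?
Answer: 10901113/80025 ≈ 136.22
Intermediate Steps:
D(N, j) = -21 + j (D(N, j) = 8 - ((11 + 18) - j) = 8 - (29 - j) = 8 + (-29 + j) = -21 + j)
-4471/D(-9, -12) - 3572/(-4850) = -4471/(-21 - 12) - 3572/(-4850) = -4471/(-33) - 3572*(-1/4850) = -4471*(-1/33) + 1786/2425 = 4471/33 + 1786/2425 = 10901113/80025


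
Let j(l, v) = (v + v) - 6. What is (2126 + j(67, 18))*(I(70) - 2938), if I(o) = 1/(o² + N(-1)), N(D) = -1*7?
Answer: -4427694964/699 ≈ -6.3343e+6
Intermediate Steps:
N(D) = -7
I(o) = 1/(-7 + o²) (I(o) = 1/(o² - 7) = 1/(-7 + o²))
j(l, v) = -6 + 2*v (j(l, v) = 2*v - 6 = -6 + 2*v)
(2126 + j(67, 18))*(I(70) - 2938) = (2126 + (-6 + 2*18))*(1/(-7 + 70²) - 2938) = (2126 + (-6 + 36))*(1/(-7 + 4900) - 2938) = (2126 + 30)*(1/4893 - 2938) = 2156*(1/4893 - 2938) = 2156*(-14375633/4893) = -4427694964/699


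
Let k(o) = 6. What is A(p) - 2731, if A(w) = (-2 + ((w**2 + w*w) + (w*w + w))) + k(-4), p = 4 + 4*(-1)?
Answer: -2727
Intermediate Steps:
p = 0 (p = 4 - 4 = 0)
A(w) = 4 + w + 3*w**2 (A(w) = (-2 + ((w**2 + w*w) + (w*w + w))) + 6 = (-2 + ((w**2 + w**2) + (w**2 + w))) + 6 = (-2 + (2*w**2 + (w + w**2))) + 6 = (-2 + (w + 3*w**2)) + 6 = (-2 + w + 3*w**2) + 6 = 4 + w + 3*w**2)
A(p) - 2731 = (4 + 0 + 3*0**2) - 2731 = (4 + 0 + 3*0) - 2731 = (4 + 0 + 0) - 2731 = 4 - 2731 = -2727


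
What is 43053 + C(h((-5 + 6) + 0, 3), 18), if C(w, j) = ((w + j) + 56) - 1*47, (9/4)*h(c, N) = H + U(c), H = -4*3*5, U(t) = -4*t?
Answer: 387464/9 ≈ 43052.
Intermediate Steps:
H = -60 (H = -12*5 = -60)
h(c, N) = -80/3 - 16*c/9 (h(c, N) = 4*(-60 - 4*c)/9 = -80/3 - 16*c/9)
C(w, j) = 9 + j + w (C(w, j) = ((j + w) + 56) - 47 = (56 + j + w) - 47 = 9 + j + w)
43053 + C(h((-5 + 6) + 0, 3), 18) = 43053 + (9 + 18 + (-80/3 - 16*((-5 + 6) + 0)/9)) = 43053 + (9 + 18 + (-80/3 - 16*(1 + 0)/9)) = 43053 + (9 + 18 + (-80/3 - 16/9*1)) = 43053 + (9 + 18 + (-80/3 - 16/9)) = 43053 + (9 + 18 - 256/9) = 43053 - 13/9 = 387464/9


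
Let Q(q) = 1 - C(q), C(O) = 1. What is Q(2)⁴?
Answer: 0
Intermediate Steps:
Q(q) = 0 (Q(q) = 1 - 1*1 = 1 - 1 = 0)
Q(2)⁴ = 0⁴ = 0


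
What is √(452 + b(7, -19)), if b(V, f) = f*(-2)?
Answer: 7*√10 ≈ 22.136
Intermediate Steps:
b(V, f) = -2*f
√(452 + b(7, -19)) = √(452 - 2*(-19)) = √(452 + 38) = √490 = 7*√10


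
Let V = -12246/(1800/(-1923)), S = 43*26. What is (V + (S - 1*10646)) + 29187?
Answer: 3274181/100 ≈ 32742.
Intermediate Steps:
S = 1118
V = 1308281/100 (V = -12246/(1800*(-1/1923)) = -12246/(-600/641) = -12246*(-641)/600 = -6*(-1308281/600) = 1308281/100 ≈ 13083.)
(V + (S - 1*10646)) + 29187 = (1308281/100 + (1118 - 1*10646)) + 29187 = (1308281/100 + (1118 - 10646)) + 29187 = (1308281/100 - 9528) + 29187 = 355481/100 + 29187 = 3274181/100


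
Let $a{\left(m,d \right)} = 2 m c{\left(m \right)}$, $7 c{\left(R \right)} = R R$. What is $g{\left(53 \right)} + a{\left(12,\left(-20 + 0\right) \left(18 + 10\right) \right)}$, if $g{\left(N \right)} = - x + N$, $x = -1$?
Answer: $\frac{3834}{7} \approx 547.71$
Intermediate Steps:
$c{\left(R \right)} = \frac{R^{2}}{7}$ ($c{\left(R \right)} = \frac{R R}{7} = \frac{R^{2}}{7}$)
$g{\left(N \right)} = 1 + N$ ($g{\left(N \right)} = \left(-1\right) \left(-1\right) + N = 1 + N$)
$a{\left(m,d \right)} = \frac{2 m^{3}}{7}$ ($a{\left(m,d \right)} = 2 m \frac{m^{2}}{7} = \frac{2 m^{3}}{7}$)
$g{\left(53 \right)} + a{\left(12,\left(-20 + 0\right) \left(18 + 10\right) \right)} = \left(1 + 53\right) + \frac{2 \cdot 12^{3}}{7} = 54 + \frac{2}{7} \cdot 1728 = 54 + \frac{3456}{7} = \frac{3834}{7}$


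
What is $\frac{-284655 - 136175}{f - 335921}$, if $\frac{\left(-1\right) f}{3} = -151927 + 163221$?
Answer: $\frac{420830}{369803} \approx 1.138$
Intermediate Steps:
$f = -33882$ ($f = - 3 \left(-151927 + 163221\right) = \left(-3\right) 11294 = -33882$)
$\frac{-284655 - 136175}{f - 335921} = \frac{-284655 - 136175}{-33882 - 335921} = - \frac{420830}{-369803} = \left(-420830\right) \left(- \frac{1}{369803}\right) = \frac{420830}{369803}$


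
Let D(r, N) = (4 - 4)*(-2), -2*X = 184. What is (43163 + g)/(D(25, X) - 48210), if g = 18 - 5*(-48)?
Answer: -43421/48210 ≈ -0.90066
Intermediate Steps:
X = -92 (X = -½*184 = -92)
g = 258 (g = 18 + 240 = 258)
D(r, N) = 0 (D(r, N) = 0*(-2) = 0)
(43163 + g)/(D(25, X) - 48210) = (43163 + 258)/(0 - 48210) = 43421/(-48210) = 43421*(-1/48210) = -43421/48210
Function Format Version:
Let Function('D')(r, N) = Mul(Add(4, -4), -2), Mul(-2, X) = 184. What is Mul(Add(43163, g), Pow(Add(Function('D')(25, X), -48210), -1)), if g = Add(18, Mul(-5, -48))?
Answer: Rational(-43421, 48210) ≈ -0.90066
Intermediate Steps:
X = -92 (X = Mul(Rational(-1, 2), 184) = -92)
g = 258 (g = Add(18, 240) = 258)
Function('D')(r, N) = 0 (Function('D')(r, N) = Mul(0, -2) = 0)
Mul(Add(43163, g), Pow(Add(Function('D')(25, X), -48210), -1)) = Mul(Add(43163, 258), Pow(Add(0, -48210), -1)) = Mul(43421, Pow(-48210, -1)) = Mul(43421, Rational(-1, 48210)) = Rational(-43421, 48210)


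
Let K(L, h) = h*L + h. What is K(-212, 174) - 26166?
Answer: -62880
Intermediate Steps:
K(L, h) = h + L*h (K(L, h) = L*h + h = h + L*h)
K(-212, 174) - 26166 = 174*(1 - 212) - 26166 = 174*(-211) - 26166 = -36714 - 26166 = -62880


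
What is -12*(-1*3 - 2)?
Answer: 60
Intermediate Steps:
-12*(-1*3 - 2) = -12*(-3 - 2) = -12*(-5) = 60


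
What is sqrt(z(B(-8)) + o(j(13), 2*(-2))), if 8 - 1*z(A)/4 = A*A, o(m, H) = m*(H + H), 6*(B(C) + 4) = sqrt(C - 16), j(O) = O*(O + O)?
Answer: 2*sqrt(-6150 + 24*I*sqrt(6))/3 ≈ 0.24988 + 52.282*I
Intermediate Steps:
j(O) = 2*O**2 (j(O) = O*(2*O) = 2*O**2)
B(C) = -4 + sqrt(-16 + C)/6 (B(C) = -4 + sqrt(C - 16)/6 = -4 + sqrt(-16 + C)/6)
o(m, H) = 2*H*m (o(m, H) = m*(2*H) = 2*H*m)
z(A) = 32 - 4*A**2 (z(A) = 32 - 4*A*A = 32 - 4*A**2)
sqrt(z(B(-8)) + o(j(13), 2*(-2))) = sqrt((32 - 4*(-4 + sqrt(-16 - 8)/6)**2) + 2*(2*(-2))*(2*13**2)) = sqrt((32 - 4*(-4 + sqrt(-24)/6)**2) + 2*(-4)*(2*169)) = sqrt((32 - 4*(-4 + (2*I*sqrt(6))/6)**2) + 2*(-4)*338) = sqrt((32 - 4*(-4 + I*sqrt(6)/3)**2) - 2704) = sqrt(-2672 - 4*(-4 + I*sqrt(6)/3)**2)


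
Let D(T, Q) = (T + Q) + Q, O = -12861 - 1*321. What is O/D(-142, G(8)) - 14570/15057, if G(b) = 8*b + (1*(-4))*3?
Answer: 98963857/286083 ≈ 345.93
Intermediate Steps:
G(b) = -12 + 8*b (G(b) = 8*b - 4*3 = 8*b - 12 = -12 + 8*b)
O = -13182 (O = -12861 - 321 = -13182)
D(T, Q) = T + 2*Q (D(T, Q) = (Q + T) + Q = T + 2*Q)
O/D(-142, G(8)) - 14570/15057 = -13182/(-142 + 2*(-12 + 8*8)) - 14570/15057 = -13182/(-142 + 2*(-12 + 64)) - 14570*1/15057 = -13182/(-142 + 2*52) - 14570/15057 = -13182/(-142 + 104) - 14570/15057 = -13182/(-38) - 14570/15057 = -13182*(-1/38) - 14570/15057 = 6591/19 - 14570/15057 = 98963857/286083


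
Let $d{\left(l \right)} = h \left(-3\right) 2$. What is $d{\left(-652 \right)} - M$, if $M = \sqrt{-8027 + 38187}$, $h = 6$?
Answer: $-36 - 4 \sqrt{1885} \approx -209.67$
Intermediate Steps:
$d{\left(l \right)} = -36$ ($d{\left(l \right)} = 6 \left(-3\right) 2 = \left(-18\right) 2 = -36$)
$M = 4 \sqrt{1885}$ ($M = \sqrt{30160} = 4 \sqrt{1885} \approx 173.67$)
$d{\left(-652 \right)} - M = -36 - 4 \sqrt{1885}$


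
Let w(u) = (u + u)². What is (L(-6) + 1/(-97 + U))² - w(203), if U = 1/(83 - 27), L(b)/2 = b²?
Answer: -4709101027620/29495761 ≈ -1.5965e+5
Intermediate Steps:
L(b) = 2*b²
U = 1/56 ≈ 0.017857
w(u) = 4*u² (w(u) = (2*u)² = 4*u²)
(L(-6) + 1/(-97 + U))² - w(203) = (2*(-6)² + 1/(-97 + 1/56))² - 4*203² = (2*36 + 1/(-5431/56))² - 4*41209 = (72 - 56/5431)² - 1*164836 = (390976/5431)² - 164836 = 152862232576/29495761 - 164836 = -4709101027620/29495761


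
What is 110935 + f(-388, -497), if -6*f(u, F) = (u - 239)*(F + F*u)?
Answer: 40420721/2 ≈ 2.0210e+7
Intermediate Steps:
f(u, F) = -(-239 + u)*(F + F*u)/6 (f(u, F) = -(u - 239)*(F + F*u)/6 = -(-239 + u)*(F + F*u)/6)
110935 + f(-388, -497) = 110935 + (1/6)*(-497)*(239 - 1*(-388)**2 + 238*(-388)) = 110935 + (1/6)*(-497)*(239 - 1*150544 - 92344) = 110935 + (1/6)*(-497)*(239 - 150544 - 92344) = 110935 + (1/6)*(-497)*(-242649) = 110935 + 40198851/2 = 40420721/2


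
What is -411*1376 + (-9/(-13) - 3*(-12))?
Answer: -7351491/13 ≈ -5.6550e+5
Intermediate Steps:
-411*1376 + (-9/(-13) - 3*(-12)) = -565536 + (-9*(-1/13) + 36) = -565536 + (9/13 + 36) = -565536 + 477/13 = -7351491/13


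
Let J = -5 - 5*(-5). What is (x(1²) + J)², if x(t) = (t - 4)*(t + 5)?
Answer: 4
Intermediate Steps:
x(t) = (-4 + t)*(5 + t)
J = 20 (J = -5 + 25 = 20)
(x(1²) + J)² = ((-20 + 1² + (1²)²) + 20)² = ((-20 + 1 + 1²) + 20)² = ((-20 + 1 + 1) + 20)² = (-18 + 20)² = 2² = 4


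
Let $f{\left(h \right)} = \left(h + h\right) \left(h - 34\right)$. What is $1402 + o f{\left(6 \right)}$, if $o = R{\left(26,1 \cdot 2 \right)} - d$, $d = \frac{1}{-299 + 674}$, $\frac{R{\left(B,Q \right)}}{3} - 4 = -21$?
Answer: $\frac{2317362}{125} \approx 18539.0$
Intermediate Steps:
$R{\left(B,Q \right)} = -51$ ($R{\left(B,Q \right)} = 12 + 3 \left(-21\right) = 12 - 63 = -51$)
$f{\left(h \right)} = 2 h \left(-34 + h\right)$
$d = \frac{1}{375} \approx 0.0026667$
$o = - \frac{19126}{375}$ ($o = -51 - \frac{1}{375} = - \frac{19126}{375} \approx -51.003$)
$1402 + o f{\left(6 \right)} = 1402 - \frac{19126 \cdot 2 \cdot 6 \left(-34 + 6\right)}{375} = 1402 - \frac{19126 \cdot 2 \cdot 6 \left(-28\right)}{375} = 1402 - - \frac{2142112}{125} = 1402 + \frac{2142112}{125} = \frac{2317362}{125}$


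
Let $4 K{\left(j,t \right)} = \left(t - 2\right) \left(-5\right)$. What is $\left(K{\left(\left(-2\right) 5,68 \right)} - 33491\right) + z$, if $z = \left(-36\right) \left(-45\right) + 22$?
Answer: $- \frac{63863}{2} \approx -31932.0$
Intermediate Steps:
$z = 1642$ ($z = 1620 + 22 = 1642$)
$K{\left(j,t \right)} = \frac{5}{2} - \frac{5 t}{4}$ ($K{\left(j,t \right)} = \frac{\left(t - 2\right) \left(-5\right)}{4} = \frac{\left(-2 + t\right) \left(-5\right)}{4} = \frac{10 - 5 t}{4} = \frac{5}{2} - \frac{5 t}{4}$)
$\left(K{\left(\left(-2\right) 5,68 \right)} - 33491\right) + z = \left(\left(\frac{5}{2} - 85\right) - 33491\right) + 1642 = \left(- \frac{165}{2} - 33491\right) + 1642 = - \frac{67147}{2} + 1642 = - \frac{63863}{2}$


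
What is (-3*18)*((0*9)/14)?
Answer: 0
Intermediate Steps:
(-3*18)*((0*9)/14) = -0/14 = -54*0 = 0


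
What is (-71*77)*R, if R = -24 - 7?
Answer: 169477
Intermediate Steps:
R = -31
(-71*77)*R = -71*77*(-31) = -5467*(-31) = 169477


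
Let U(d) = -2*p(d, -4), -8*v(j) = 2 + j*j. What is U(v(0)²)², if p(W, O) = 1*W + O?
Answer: 3969/64 ≈ 62.016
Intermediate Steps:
p(W, O) = O + W (p(W, O) = W + O = O + W)
v(j) = -¼ - j²/8 (v(j) = -(2 + j*j)/8 = -(2 + j²)/8 = -¼ - j²/8)
U(d) = 8 - 2*d (U(d) = -2*(-4 + d) = 8 - 2*d)
U(v(0)²)² = (8 - 2*(-¼ - ⅛*0²)²)² = (8 - 2*(-¼ - ⅛*0)²)² = (8 - 2*(-¼ + 0)²)² = (8 - 2*(-¼)²)² = (8 - 2*1/16)² = (8 - ⅛)² = (63/8)² = 3969/64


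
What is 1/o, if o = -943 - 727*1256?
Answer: -1/914055 ≈ -1.0940e-6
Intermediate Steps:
o = -914055 (o = -943 - 913112 = -914055)
1/o = 1/(-914055) = -1/914055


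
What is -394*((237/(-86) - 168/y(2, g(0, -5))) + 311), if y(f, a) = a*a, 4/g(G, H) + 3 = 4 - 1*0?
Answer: -5044382/43 ≈ -1.1731e+5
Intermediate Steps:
g(G, H) = 4 (g(G, H) = 4/(-3 + (4 - 1*0)) = 4/(-3 + (4 + 0)) = 4/(-3 + 4) = 4/1 = 4*1 = 4)
y(f, a) = a²
-394*((237/(-86) - 168/y(2, g(0, -5))) + 311) = -394*((237/(-86) - 168/(4²)) + 311) = -394*((237*(-1/86) - 168/16) + 311) = -394*((-237/86 - 168*1/16) + 311) = -394*((-237/86 - 21/2) + 311) = -394*(-570/43 + 311) = -394*12803/43 = -5044382/43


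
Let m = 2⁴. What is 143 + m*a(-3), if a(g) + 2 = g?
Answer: 63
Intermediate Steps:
a(g) = -2 + g
m = 16
143 + m*a(-3) = 143 + 16*(-2 - 3) = 143 + 16*(-5) = 143 - 80 = 63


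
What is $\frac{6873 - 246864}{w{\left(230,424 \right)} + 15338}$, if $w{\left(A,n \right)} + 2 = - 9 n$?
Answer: $- \frac{79997}{3840} \approx -20.833$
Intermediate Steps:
$w{\left(A,n \right)} = -2 - 9 n$
$\frac{6873 - 246864}{w{\left(230,424 \right)} + 15338} = \frac{6873 - 246864}{\left(-2 - 3816\right) + 15338} = - \frac{239991}{\left(-2 - 3816\right) + 15338} = - \frac{239991}{-3818 + 15338} = - \frac{239991}{11520} = \left(-239991\right) \frac{1}{11520} = - \frac{79997}{3840}$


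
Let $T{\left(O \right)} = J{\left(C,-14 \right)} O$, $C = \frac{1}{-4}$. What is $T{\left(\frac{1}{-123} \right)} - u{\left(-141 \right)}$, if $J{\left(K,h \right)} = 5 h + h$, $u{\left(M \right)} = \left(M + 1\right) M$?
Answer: $- \frac{809312}{41} \approx -19739.0$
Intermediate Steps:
$C = - \frac{1}{4} \approx -0.25$
$u{\left(M \right)} = M \left(1 + M\right)$ ($u{\left(M \right)} = \left(1 + M\right) M = M \left(1 + M\right)$)
$J{\left(K,h \right)} = 6 h$
$T{\left(O \right)} = - 84 O$ ($T{\left(O \right)} = 6 \left(-14\right) O = - 84 O$)
$T{\left(\frac{1}{-123} \right)} - u{\left(-141 \right)} = - \frac{84}{-123} - - 141 \left(1 - 141\right) = \left(-84\right) \left(- \frac{1}{123}\right) - \left(-141\right) \left(-140\right) = \frac{28}{41} - 19740 = - \frac{809312}{41}$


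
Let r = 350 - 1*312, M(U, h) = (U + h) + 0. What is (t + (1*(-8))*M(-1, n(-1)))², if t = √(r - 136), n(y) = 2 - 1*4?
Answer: 478 + 336*I*√2 ≈ 478.0 + 475.18*I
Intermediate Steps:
n(y) = -2 (n(y) = 2 - 4 = -2)
M(U, h) = U + h
r = 38 (r = 350 - 312 = 38)
t = 7*I*√2 (t = √(38 - 136) = √(-98) = 7*I*√2 ≈ 9.8995*I)
(t + (1*(-8))*M(-1, n(-1)))² = (7*I*√2 + (1*(-8))*(-1 - 2))² = (7*I*√2 - 8*(-3))² = (7*I*√2 + 24)² = (24 + 7*I*√2)²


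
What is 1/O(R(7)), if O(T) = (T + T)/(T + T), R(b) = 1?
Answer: 1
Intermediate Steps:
O(T) = 1 (O(T) = (2*T)/((2*T)) = (2*T)*(1/(2*T)) = 1)
1/O(R(7)) = 1/1 = 1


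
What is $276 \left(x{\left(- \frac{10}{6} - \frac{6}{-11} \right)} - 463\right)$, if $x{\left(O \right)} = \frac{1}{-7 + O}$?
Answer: $- \frac{8564073}{67} \approx -1.2782 \cdot 10^{5}$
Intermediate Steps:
$276 \left(x{\left(- \frac{10}{6} - \frac{6}{-11} \right)} - 463\right) = 276 \left(\frac{1}{-7 - \left(- \frac{6}{11} + \frac{5}{3}\right)} - 463\right) = 276 \left(\frac{1}{-7 - \frac{37}{33}} - 463\right) = 276 \left(\frac{1}{- \frac{268}{33}} - 463\right) = 276 \left(- \frac{33}{268} - 463\right) = 276 \left(- \frac{124117}{268}\right) = - \frac{8564073}{67}$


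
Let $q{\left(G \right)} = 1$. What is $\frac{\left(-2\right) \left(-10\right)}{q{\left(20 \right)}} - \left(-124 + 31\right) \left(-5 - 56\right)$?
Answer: $-5653$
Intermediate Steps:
$\frac{\left(-2\right) \left(-10\right)}{q{\left(20 \right)}} - \left(-124 + 31\right) \left(-5 - 56\right) = \frac{\left(-2\right) \left(-10\right)}{1} - \left(-124 + 31\right) \left(-5 - 56\right) = 20 \cdot 1 - \left(-93\right) \left(-61\right) = 20 - 5673 = -5653$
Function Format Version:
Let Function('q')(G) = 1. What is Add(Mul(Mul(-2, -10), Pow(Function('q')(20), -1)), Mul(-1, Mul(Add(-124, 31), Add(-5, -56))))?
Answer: -5653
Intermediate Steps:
Add(Mul(Mul(-2, -10), Pow(Function('q')(20), -1)), Mul(-1, Mul(Add(-124, 31), Add(-5, -56)))) = Add(Mul(Mul(-2, -10), Pow(1, -1)), Mul(-1, Mul(Add(-124, 31), Add(-5, -56)))) = Add(Mul(20, 1), Mul(-1, Mul(-93, -61))) = Add(20, Mul(-1, 5673)) = Add(20, -5673) = -5653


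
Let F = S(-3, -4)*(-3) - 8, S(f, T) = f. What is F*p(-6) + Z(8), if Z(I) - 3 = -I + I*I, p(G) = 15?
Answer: 74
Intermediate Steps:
Z(I) = 3 + I² - I (Z(I) = 3 + (-I + I*I) = 3 + (-I + I²) = 3 + (I² - I) = 3 + I² - I)
F = 1 (F = -3*(-3) - 8 = 9 - 8 = 1)
F*p(-6) + Z(8) = 1*15 + (3 + 8² - 1*8) = 15 + (3 + 64 - 8) = 15 + 59 = 74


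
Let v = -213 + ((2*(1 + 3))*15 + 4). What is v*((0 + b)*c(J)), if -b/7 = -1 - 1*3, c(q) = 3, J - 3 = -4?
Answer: -7476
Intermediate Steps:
J = -1 (J = 3 - 4 = -1)
b = 28 (b = -7*(-1 - 1*3) = -7*(-1 - 3) = -7*(-4) = 28)
v = -89 (v = -213 + ((2*4)*15 + 4) = -213 + (8*15 + 4) = -213 + (120 + 4) = -213 + 124 = -89)
v*((0 + b)*c(J)) = -89*(0 + 28)*3 = -2492*3 = -89*84 = -7476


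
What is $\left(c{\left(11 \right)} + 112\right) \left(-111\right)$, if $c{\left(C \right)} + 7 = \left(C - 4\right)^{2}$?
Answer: $-17094$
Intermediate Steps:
$c{\left(C \right)} = -7 + \left(-4 + C\right)^{2}$ ($c{\left(C \right)} = -7 + \left(C - 4\right)^{2} = -7 + \left(-4 + C\right)^{2}$)
$\left(c{\left(11 \right)} + 112\right) \left(-111\right) = \left(\left(-7 + \left(-4 + 11\right)^{2}\right) + 112\right) \left(-111\right) = \left(\left(-7 + 7^{2}\right) + 112\right) \left(-111\right) = \left(\left(-7 + 49\right) + 112\right) \left(-111\right) = \left(42 + 112\right) \left(-111\right) = 154 \left(-111\right) = -17094$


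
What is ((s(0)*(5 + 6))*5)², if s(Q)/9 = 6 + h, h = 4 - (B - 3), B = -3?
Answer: 62726400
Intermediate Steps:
h = 10 (h = 4 - (-3 - 3) = 4 - 1*(-6) = 4 + 6 = 10)
s(Q) = 144 (s(Q) = 9*(6 + 10) = 9*16 = 144)
((s(0)*(5 + 6))*5)² = ((144*(5 + 6))*5)² = ((144*11)*5)² = (1584*5)² = 7920² = 62726400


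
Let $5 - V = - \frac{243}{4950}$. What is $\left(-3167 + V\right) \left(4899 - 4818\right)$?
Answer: $- \frac{140864913}{550} \approx -2.5612 \cdot 10^{5}$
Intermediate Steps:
$V = \frac{2777}{550}$ ($V = 5 - - \frac{243}{4950} = 5 - \left(-243\right) \frac{1}{4950} = 5 - - \frac{27}{550} = 5 + \frac{27}{550} = \frac{2777}{550} \approx 5.0491$)
$\left(-3167 + V\right) \left(4899 - 4818\right) = \left(-3167 + \frac{2777}{550}\right) \left(4899 - 4818\right) = \left(- \frac{1739073}{550}\right) 81 = - \frac{140864913}{550}$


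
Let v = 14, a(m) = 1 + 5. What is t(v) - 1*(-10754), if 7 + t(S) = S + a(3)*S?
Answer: 10845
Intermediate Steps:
a(m) = 6
t(S) = -7 + 7*S (t(S) = -7 + (S + 6*S) = -7 + 7*S)
t(v) - 1*(-10754) = (-7 + 7*14) - 1*(-10754) = (-7 + 98) + 10754 = 91 + 10754 = 10845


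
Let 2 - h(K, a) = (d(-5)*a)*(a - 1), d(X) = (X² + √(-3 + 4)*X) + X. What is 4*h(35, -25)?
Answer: -38992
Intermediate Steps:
d(X) = X² + 2*X (d(X) = (X² + √1*X) + X = (X² + 1*X) + X = (X² + X) + X = (X + X²) + X = X² + 2*X)
h(K, a) = 2 - 15*a*(-1 + a) (h(K, a) = 2 - (-5*(2 - 5))*a*(a - 1) = 2 - (-5*(-3))*a*(-1 + a) = 2 - 15*a*(-1 + a))
4*h(35, -25) = 4*(2 - 15*(-25)² + 15*(-25)) = 4*(2 - 15*625 - 375) = 4*(2 - 9375 - 375) = 4*(-9748) = -38992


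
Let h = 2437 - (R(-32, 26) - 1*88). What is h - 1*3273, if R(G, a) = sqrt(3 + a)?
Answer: -748 - sqrt(29) ≈ -753.38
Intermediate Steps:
h = 2525 - sqrt(29) (h = 2437 - (sqrt(3 + 26) - 1*88) = 2437 - (sqrt(29) - 88) = 2437 - (-88 + sqrt(29)) = 2437 + (88 - sqrt(29)) = 2525 - sqrt(29) ≈ 2519.6)
h - 1*3273 = (2525 - sqrt(29)) - 1*3273 = (2525 - sqrt(29)) - 3273 = -748 - sqrt(29)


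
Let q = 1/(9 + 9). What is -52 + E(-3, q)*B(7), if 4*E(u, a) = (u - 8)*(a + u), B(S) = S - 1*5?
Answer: -1289/36 ≈ -35.806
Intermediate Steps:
B(S) = -5 + S (B(S) = S - 5 = -5 + S)
q = 1/18 ≈ 0.055556
E(u, a) = (-8 + u)*(a + u)/4 (E(u, a) = ((u - 8)*(a + u))/4 = ((-8 + u)*(a + u))/4 = (-8 + u)*(a + u)/4)
-52 + E(-3, q)*B(7) = -52 + (-2*1/18 - 2*(-3) + (1/4)*(-3)**2 + (1/4)*(1/18)*(-3))*(-5 + 7) = -52 + (-1/9 + 6 + (1/4)*9 - 1/24)*2 = -52 + (-1/9 + 6 + 9/4 - 1/24)*2 = -52 + (583/72)*2 = -52 + 583/36 = -1289/36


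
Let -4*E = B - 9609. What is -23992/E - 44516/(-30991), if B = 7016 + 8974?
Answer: 3258200884/197753571 ≈ 16.476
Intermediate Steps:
B = 15990
E = -6381/4 (E = -(15990 - 9609)/4 = -1/4*6381 = -6381/4 ≈ -1595.3)
-23992/E - 44516/(-30991) = -23992/(-6381/4) - 44516/(-30991) = -23992*(-4/6381) - 44516*(-1/30991) = 95968/6381 + 44516/30991 = 3258200884/197753571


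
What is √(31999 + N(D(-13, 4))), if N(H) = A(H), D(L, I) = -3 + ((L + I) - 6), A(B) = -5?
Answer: √31994 ≈ 178.87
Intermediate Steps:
D(L, I) = -9 + I + L (D(L, I) = -3 + ((I + L) - 6) = -3 + (-6 + I + L) = -9 + I + L)
N(H) = -5
√(31999 + N(D(-13, 4))) = √(31999 - 5) = √31994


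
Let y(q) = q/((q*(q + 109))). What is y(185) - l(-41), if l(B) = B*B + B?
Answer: -482159/294 ≈ -1640.0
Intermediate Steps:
l(B) = B + B**2 (l(B) = B**2 + B = B + B**2)
y(q) = 1/(109 + q) (y(q) = q/((q*(109 + q))) = q*(1/(q*(109 + q))) = 1/(109 + q))
y(185) - l(-41) = 1/(109 + 185) - (-41)*(1 - 41) = 1/294 - (-41)*(-40) = 1/294 - 1*1640 = 1/294 - 1640 = -482159/294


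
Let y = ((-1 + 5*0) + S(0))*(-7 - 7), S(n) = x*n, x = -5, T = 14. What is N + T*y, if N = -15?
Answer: 181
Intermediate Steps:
S(n) = -5*n
y = 14 (y = ((-1 + 5*0) - 5*0)*(-7 - 7) = ((-1 + 0) + 0)*(-14) = (-1 + 0)*(-14) = -1*(-14) = 14)
N + T*y = -15 + 14*14 = -15 + 196 = 181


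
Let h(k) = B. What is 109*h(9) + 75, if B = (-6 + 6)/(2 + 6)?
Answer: 75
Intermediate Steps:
B = 0 (B = 0/8 = 0*(⅛) = 0)
h(k) = 0
109*h(9) + 75 = 109*0 + 75 = 0 + 75 = 75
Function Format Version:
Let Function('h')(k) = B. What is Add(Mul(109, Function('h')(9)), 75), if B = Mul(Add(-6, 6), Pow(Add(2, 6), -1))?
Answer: 75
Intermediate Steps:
B = 0 (B = Mul(0, Pow(8, -1)) = Mul(0, Rational(1, 8)) = 0)
Function('h')(k) = 0
Add(Mul(109, Function('h')(9)), 75) = Add(Mul(109, 0), 75) = Add(0, 75) = 75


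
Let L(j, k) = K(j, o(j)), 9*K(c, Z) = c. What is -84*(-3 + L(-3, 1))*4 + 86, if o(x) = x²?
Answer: 1206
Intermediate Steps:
K(c, Z) = c/9
L(j, k) = j/9
-84*(-3 + L(-3, 1))*4 + 86 = -84*(-3 + (⅑)*(-3))*4 + 86 = -84*(-3 - ⅓)*4 + 86 = -(-280)*4 + 86 = -84*(-40/3) + 86 = 1120 + 86 = 1206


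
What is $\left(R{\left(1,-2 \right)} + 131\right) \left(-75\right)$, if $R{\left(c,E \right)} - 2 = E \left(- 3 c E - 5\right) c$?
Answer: $-9825$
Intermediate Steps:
$R{\left(c,E \right)} = 2 + E c \left(-5 - 3 E c\right)$ ($R{\left(c,E \right)} = 2 + E \left(- 3 c E - 5\right) c = 2 + E \left(- 3 E c - 5\right) c = 2 + E \left(-5 - 3 E c\right) c = 2 + E c \left(-5 - 3 E c\right)$)
$\left(R{\left(1,-2 \right)} + 131\right) \left(-75\right) = \left(\left(2 - \left(-10\right) 1 - 3 \left(-2\right)^{2} \cdot 1^{2}\right) + 131\right) \left(-75\right) = \left(\left(2 + 10 - 12 \cdot 1\right) + 131\right) \left(-75\right) = \left(\left(2 + 10 - 12\right) + 131\right) \left(-75\right) = \left(0 + 131\right) \left(-75\right) = 131 \left(-75\right) = -9825$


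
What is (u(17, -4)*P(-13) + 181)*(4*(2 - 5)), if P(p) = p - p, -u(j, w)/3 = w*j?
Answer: -2172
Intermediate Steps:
u(j, w) = -3*j*w (u(j, w) = -3*w*j = -3*j*w)
P(p) = 0
(u(17, -4)*P(-13) + 181)*(4*(2 - 5)) = (-3*17*(-4)*0 + 181)*(4*(2 - 5)) = (204*0 + 181)*(4*(-3)) = (0 + 181)*(-12) = 181*(-12) = -2172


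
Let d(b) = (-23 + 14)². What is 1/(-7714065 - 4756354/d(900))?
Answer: -81/629595619 ≈ -1.2865e-7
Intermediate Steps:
d(b) = 81 (d(b) = (-9)² = 81)
1/(-7714065 - 4756354/d(900)) = 1/(-7714065 - 4756354/81) = 1/(-629595619/81) = -81/629595619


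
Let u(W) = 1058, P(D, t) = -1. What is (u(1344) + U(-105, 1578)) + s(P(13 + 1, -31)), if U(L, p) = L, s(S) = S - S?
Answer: 953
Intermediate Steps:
s(S) = 0
(u(1344) + U(-105, 1578)) + s(P(13 + 1, -31)) = (1058 - 105) + 0 = 953 + 0 = 953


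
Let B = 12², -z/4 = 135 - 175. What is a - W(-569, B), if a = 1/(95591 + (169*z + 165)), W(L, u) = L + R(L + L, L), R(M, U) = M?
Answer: 209612773/122796 ≈ 1707.0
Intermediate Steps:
z = 160 (z = -4*(135 - 175) = -4*(-40) = 160)
B = 144
W(L, u) = 3*L (W(L, u) = L + (L + L) = L + 2*L = 3*L)
a = 1/122796 (a = 1/(95591 + (169*160 + 165)) = 1/(95591 + (27040 + 165)) = 1/(95591 + 27205) = 1/122796 ≈ 8.1436e-6)
a - W(-569, B) = 1/122796 - 3*(-569) = 1/122796 - 1*(-1707) = 1/122796 + 1707 = 209612773/122796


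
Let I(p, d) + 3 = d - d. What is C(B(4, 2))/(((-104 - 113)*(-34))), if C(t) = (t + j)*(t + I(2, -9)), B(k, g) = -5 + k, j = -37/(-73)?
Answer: 72/269297 ≈ 0.00026736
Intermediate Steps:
j = 37/73 (j = -37*(-1/73) = 37/73 ≈ 0.50685)
I(p, d) = -3 (I(p, d) = -3 + (d - d) = -3 + 0 = -3)
C(t) = (-3 + t)*(37/73 + t) (C(t) = (t + 37/73)*(t - 3) = (37/73 + t)*(-3 + t) = (-3 + t)*(37/73 + t))
C(B(4, 2))/(((-104 - 113)*(-34))) = (-111/73 + (-5 + 4)² - 182*(-5 + 4)/73)/(((-104 - 113)*(-34))) = (-111/73 + (-1)² - 182/73*(-1))/((-217*(-34))) = (-111/73 + 1 + 182/73)/7378 = (144/73)*(1/7378) = 72/269297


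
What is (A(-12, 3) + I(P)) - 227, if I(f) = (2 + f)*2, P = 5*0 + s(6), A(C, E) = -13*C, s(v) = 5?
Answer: -57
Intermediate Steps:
P = 5 (P = 5*0 + 5 = 0 + 5 = 5)
I(f) = 4 + 2*f
(A(-12, 3) + I(P)) - 227 = (-13*(-12) + (4 + 2*5)) - 227 = (156 + (4 + 10)) - 227 = (156 + 14) - 227 = 170 - 227 = -57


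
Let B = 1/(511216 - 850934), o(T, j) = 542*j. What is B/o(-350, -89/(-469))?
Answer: -469/16387316884 ≈ -2.8620e-8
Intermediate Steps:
B = -1/339718 (B = 1/(-339718) = -1/339718 ≈ -2.9436e-6)
B/o(-350, -89/(-469)) = -1/(339718*(542*(-89/(-469)))) = -1/(339718*(542*(-89*(-1/469)))) = -1/(339718*(542*(89/469))) = -1/(339718*48238/469) = -1/339718*469/48238 = -469/16387316884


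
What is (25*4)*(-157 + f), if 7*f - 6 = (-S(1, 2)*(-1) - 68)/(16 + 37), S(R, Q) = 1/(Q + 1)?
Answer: -17399000/1113 ≈ -15633.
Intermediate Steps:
S(R, Q) = 1/(1 + Q)
f = 751/1113 (f = 6/7 + ((-1/(1 + 2)*(-1) - 68)/(16 + 37))/7 = 6/7 + ((-1/3*(-1) - 68)/53)/7 = 6/7 + ((-1*⅓*(-1) - 68)*(1/53))/7 = 6/7 + ((-⅓*(-1) - 68)*(1/53))/7 = 6/7 + ((⅓ - 68)*(1/53))/7 = 6/7 + (-203/3*1/53)/7 = 6/7 + (⅐)*(-203/159) = 6/7 - 29/159 = 751/1113 ≈ 0.67475)
(25*4)*(-157 + f) = (25*4)*(-157 + 751/1113) = 100*(-173990/1113) = -17399000/1113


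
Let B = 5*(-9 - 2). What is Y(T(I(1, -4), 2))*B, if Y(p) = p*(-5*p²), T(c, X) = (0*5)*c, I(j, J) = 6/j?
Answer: 0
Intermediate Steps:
T(c, X) = 0 (T(c, X) = 0*c = 0)
Y(p) = -5*p³
B = -55 (B = 5*(-11) = -55)
Y(T(I(1, -4), 2))*B = -5*0³*(-55) = -5*0*(-55) = 0*(-55) = 0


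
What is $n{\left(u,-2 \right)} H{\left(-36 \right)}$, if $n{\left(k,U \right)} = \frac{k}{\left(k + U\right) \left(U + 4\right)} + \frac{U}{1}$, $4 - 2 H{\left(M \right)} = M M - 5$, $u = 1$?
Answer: $\frac{6435}{4} \approx 1608.8$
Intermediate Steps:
$H{\left(M \right)} = \frac{9}{2} - \frac{M^{2}}{2}$ ($H{\left(M \right)} = 2 - \frac{M M - 5}{2} = 2 - \frac{M^{2} - 5}{2} = 2 - \frac{-5 + M^{2}}{2} = 2 - \left(- \frac{5}{2} + \frac{M^{2}}{2}\right) = \frac{9}{2} - \frac{M^{2}}{2}$)
$n{\left(k,U \right)} = U + \frac{k}{\left(4 + U\right) \left(U + k\right)}$ ($n{\left(k,U \right)} = \frac{k}{\left(U + k\right) \left(4 + U\right)} + U 1 = \frac{k}{\left(4 + U\right) \left(U + k\right)} + U = U + \frac{k}{\left(4 + U\right) \left(U + k\right)}$)
$n{\left(u,-2 \right)} H{\left(-36 \right)} = \frac{1 + \left(-2\right)^{3} + 4 \left(-2\right)^{2} + 1 \left(-2\right)^{2} + 4 \left(-2\right) 1}{\left(-2\right)^{2} + 4 \left(-2\right) + 4 \cdot 1 - 2} \left(\frac{9}{2} - \frac{\left(-36\right)^{2}}{2}\right) = \frac{1 - 8 + 4 \cdot 4 + 1 \cdot 4 - 8}{4 - 8 + 4 - 2} \left(\frac{9}{2} - 648\right) = \frac{1 - 8 + 16 + 4 - 8}{-2} \left(\frac{9}{2} - 648\right) = \left(- \frac{1}{2}\right) 5 \left(- \frac{1287}{2}\right) = \left(- \frac{5}{2}\right) \left(- \frac{1287}{2}\right) = \frac{6435}{4}$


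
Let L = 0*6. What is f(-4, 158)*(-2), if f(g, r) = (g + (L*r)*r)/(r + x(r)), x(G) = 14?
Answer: 2/43 ≈ 0.046512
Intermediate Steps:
L = 0
f(g, r) = g/(14 + r) (f(g, r) = (g + (0*r)*r)/(r + 14) = (g + 0*r)/(14 + r) = (g + 0)/(14 + r) = g/(14 + r))
f(-4, 158)*(-2) = -4/(14 + 158)*(-2) = -4/172*(-2) = -4*1/172*(-2) = -1/43*(-2) = 2/43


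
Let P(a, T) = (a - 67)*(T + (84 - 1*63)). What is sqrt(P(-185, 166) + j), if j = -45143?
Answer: 7*I*sqrt(1883) ≈ 303.75*I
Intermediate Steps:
P(a, T) = (-67 + a)*(21 + T) (P(a, T) = (-67 + a)*(T + (84 - 63)) = (-67 + a)*(T + 21) = (-67 + a)*(21 + T))
sqrt(P(-185, 166) + j) = sqrt((-1407 - 67*166 + 21*(-185) + 166*(-185)) - 45143) = sqrt((-1407 - 11122 - 3885 - 30710) - 45143) = sqrt(-47124 - 45143) = sqrt(-92267) = 7*I*sqrt(1883)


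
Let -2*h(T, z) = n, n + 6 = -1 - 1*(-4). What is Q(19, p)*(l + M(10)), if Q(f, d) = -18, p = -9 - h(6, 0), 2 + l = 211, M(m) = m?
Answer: -3942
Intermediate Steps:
l = 209 (l = -2 + 211 = 209)
n = -3 (n = -6 + (-1 - 1*(-4)) = -6 + (-1 + 4) = -6 + 3 = -3)
h(T, z) = 3/2 (h(T, z) = -1/2*(-3) = 3/2)
p = -21/2 (p = -9 - 1*3/2 = -9 - 3/2 = -21/2 ≈ -10.500)
Q(19, p)*(l + M(10)) = -18*(209 + 10) = -18*219 = -3942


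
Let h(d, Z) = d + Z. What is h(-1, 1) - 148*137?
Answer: -20276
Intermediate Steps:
h(d, Z) = Z + d
h(-1, 1) - 148*137 = (1 - 1) - 148*137 = 0 - 20276 = -20276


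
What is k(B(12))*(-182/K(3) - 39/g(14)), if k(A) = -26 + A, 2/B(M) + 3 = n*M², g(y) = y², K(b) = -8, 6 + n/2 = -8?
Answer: -23185552/39543 ≈ -586.34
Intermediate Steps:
n = -28 (n = -12 + 2*(-8) = -12 - 16 = -28)
B(M) = 2/(-3 - 28*M²)
k(B(12))*(-182/K(3) - 39/g(14)) = (-26 - 2/(3 + 28*12²))*(-182/(-8) - 39/(14²)) = (-26 - 2/(3 + 28*144))*(-182*(-⅛) - 39/196) = (-26 - 2/(3 + 4032))*(91/4 - 39*1/196) = (-26 - 2/4035)*(91/4 - 39/196) = (-26 - 2*1/4035)*(1105/49) = (-26 - 2/4035)*(1105/49) = -104912/4035*1105/49 = -23185552/39543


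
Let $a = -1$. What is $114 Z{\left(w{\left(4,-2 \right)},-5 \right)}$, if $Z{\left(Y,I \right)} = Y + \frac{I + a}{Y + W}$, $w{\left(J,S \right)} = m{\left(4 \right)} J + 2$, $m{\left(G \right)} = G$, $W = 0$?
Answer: $2014$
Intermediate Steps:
$w{\left(J,S \right)} = 2 + 4 J$ ($w{\left(J,S \right)} = 4 J + 2 = 2 + 4 J$)
$Z{\left(Y,I \right)} = Y + \frac{-1 + I}{Y}$ ($Z{\left(Y,I \right)} = Y + \frac{I - 1}{Y + 0} = Y + \frac{-1 + I}{Y}$)
$114 Z{\left(w{\left(4,-2 \right)},-5 \right)} = 114 \frac{-1 - 5 + \left(2 + 4 \cdot 4\right)^{2}}{2 + 4 \cdot 4} = 114 \frac{-1 - 5 + \left(2 + 16\right)^{2}}{2 + 16} = 114 \frac{-1 - 5 + 18^{2}}{18} = 114 \frac{-1 - 5 + 324}{18} = 114 \cdot \frac{1}{18} \cdot 318 = 114 \cdot \frac{53}{3} = 2014$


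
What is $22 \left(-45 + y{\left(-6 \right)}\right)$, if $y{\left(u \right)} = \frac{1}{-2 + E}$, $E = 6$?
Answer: $- \frac{1969}{2} \approx -984.5$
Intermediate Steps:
$y{\left(u \right)} = \frac{1}{4}$ ($y{\left(u \right)} = \frac{1}{-2 + 6} = \frac{1}{4}$)
$22 \left(-45 + y{\left(-6 \right)}\right) = 22 \left(-45 + \frac{1}{4}\right) = 22 \left(- \frac{179}{4}\right) = - \frac{1969}{2}$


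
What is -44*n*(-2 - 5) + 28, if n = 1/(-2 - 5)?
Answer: -16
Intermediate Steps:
n = -⅐ (n = 1/(-7) = -⅐ ≈ -0.14286)
-44*n*(-2 - 5) + 28 = -(-44)*(-2 - 5)/7 + 28 = -(-44)*(-7)/7 + 28 = -44*1 + 28 = -44 + 28 = -16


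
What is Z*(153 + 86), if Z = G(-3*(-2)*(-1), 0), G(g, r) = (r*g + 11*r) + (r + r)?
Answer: 0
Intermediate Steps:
G(g, r) = 13*r + g*r (G(g, r) = (g*r + 11*r) + 2*r = (11*r + g*r) + 2*r = 13*r + g*r)
Z = 0 (Z = 0*(13 - 3*(-2)*(-1)) = 0*(13 + 6*(-1)) = 0*(13 - 6) = 0*7 = 0)
Z*(153 + 86) = 0*(153 + 86) = 0*239 = 0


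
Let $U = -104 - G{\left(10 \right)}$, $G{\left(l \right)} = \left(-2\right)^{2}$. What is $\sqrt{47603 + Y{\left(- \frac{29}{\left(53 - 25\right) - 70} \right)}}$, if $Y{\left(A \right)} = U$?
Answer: $\sqrt{47495} \approx 217.93$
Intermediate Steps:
$G{\left(l \right)} = 4$
$U = -108$ ($U = -104 - 4 = -108$)
$Y{\left(A \right)} = -108$
$\sqrt{47603 + Y{\left(- \frac{29}{\left(53 - 25\right) - 70} \right)}} = \sqrt{47603 - 108} = \sqrt{47495}$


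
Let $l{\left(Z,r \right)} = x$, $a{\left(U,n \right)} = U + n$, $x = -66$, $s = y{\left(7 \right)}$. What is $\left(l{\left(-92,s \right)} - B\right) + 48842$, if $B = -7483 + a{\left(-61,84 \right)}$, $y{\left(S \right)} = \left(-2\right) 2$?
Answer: $56236$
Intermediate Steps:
$y{\left(S \right)} = -4$
$s = -4$
$l{\left(Z,r \right)} = -66$
$B = -7460$ ($B = -7483 + \left(-61 + 84\right) = -7483 + 23 = -7460$)
$\left(l{\left(-92,s \right)} - B\right) + 48842 = \left(-66 - -7460\right) + 48842 = \left(-66 + 7460\right) + 48842 = 7394 + 48842 = 56236$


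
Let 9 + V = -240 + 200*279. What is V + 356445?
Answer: 411996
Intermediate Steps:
V = 55551 (V = -9 + (-240 + 200*279) = -9 + (-240 + 55800) = -9 + 55560 = 55551)
V + 356445 = 55551 + 356445 = 411996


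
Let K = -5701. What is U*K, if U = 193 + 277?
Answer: -2679470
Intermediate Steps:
U = 470
U*K = 470*(-5701) = -2679470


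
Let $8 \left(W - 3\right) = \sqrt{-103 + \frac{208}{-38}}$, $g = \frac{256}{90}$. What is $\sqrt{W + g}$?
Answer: $\frac{\sqrt{7595440 + 25650 i \sqrt{4351}}}{1140} \approx 2.4323 + 0.26762 i$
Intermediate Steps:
$g = \frac{128}{45}$ ($g = 256 \cdot \frac{1}{90} = \frac{128}{45} \approx 2.8444$)
$W = 3 + \frac{3 i \sqrt{4351}}{152}$ ($W = 3 + \frac{\sqrt{-103 + \frac{208}{-38}}}{8} = 3 + \frac{\sqrt{-103 + 208 \left(- \frac{1}{38}\right)}}{8} = 3 + \frac{\sqrt{-103 - \frac{104}{19}}}{8} = 3 + \frac{\sqrt{- \frac{2061}{19}}}{8} = 3 + \frac{\frac{3}{19} i \sqrt{4351}}{8} = 3 + \frac{3 i \sqrt{4351}}{152} \approx 3.0 + 1.3019 i$)
$\sqrt{W + g} = \sqrt{\left(3 + \frac{3 i \sqrt{4351}}{152}\right) + \frac{128}{45}} = \sqrt{\frac{263}{45} + \frac{3 i \sqrt{4351}}{152}}$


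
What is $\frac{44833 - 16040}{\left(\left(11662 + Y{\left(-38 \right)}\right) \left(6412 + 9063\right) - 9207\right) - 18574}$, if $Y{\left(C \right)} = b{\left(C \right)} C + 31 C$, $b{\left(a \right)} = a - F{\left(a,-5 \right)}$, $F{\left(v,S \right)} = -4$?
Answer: $\frac{28793}{182205819} \approx 0.00015802$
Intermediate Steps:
$b{\left(a \right)} = 4 + a$ ($b{\left(a \right)} = a - -4 = a + 4 = 4 + a$)
$Y{\left(C \right)} = 31 C + C \left(4 + C\right)$ ($Y{\left(C \right)} = \left(4 + C\right) C + 31 C = C \left(4 + C\right) + 31 C = 31 C + C \left(4 + C\right)$)
$\frac{44833 - 16040}{\left(\left(11662 + Y{\left(-38 \right)}\right) \left(6412 + 9063\right) - 9207\right) - 18574} = \frac{44833 - 16040}{\left(\left(11662 - 38 \left(35 - 38\right)\right) \left(6412 + 9063\right) - 9207\right) - 18574} = \frac{28793}{\left(\left(11662 - -114\right) 15475 - 9207\right) - 18574} = \frac{28793}{\left(\left(11662 + 114\right) 15475 - 9207\right) - 18574} = \frac{28793}{\left(11776 \cdot 15475 - 9207\right) - 18574} = \frac{28793}{\left(182233600 - 9207\right) - 18574} = \frac{28793}{182224393 - 18574} = \frac{28793}{182205819}$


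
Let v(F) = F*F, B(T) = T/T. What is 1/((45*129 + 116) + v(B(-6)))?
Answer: 1/5922 ≈ 0.00016886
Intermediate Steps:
B(T) = 1
v(F) = F²
1/((45*129 + 116) + v(B(-6))) = 1/((45*129 + 116) + 1²) = 1/((5805 + 116) + 1) = 1/(5921 + 1) = 1/5922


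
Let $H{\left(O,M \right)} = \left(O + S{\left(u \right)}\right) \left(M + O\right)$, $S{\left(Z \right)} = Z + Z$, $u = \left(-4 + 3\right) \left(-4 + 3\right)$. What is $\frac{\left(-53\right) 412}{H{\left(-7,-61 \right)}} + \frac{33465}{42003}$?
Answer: $- \frac{75483284}{1190085} \approx -63.427$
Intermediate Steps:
$u = 1$ ($u = \left(-1\right) \left(-1\right) = 1$)
$S{\left(Z \right)} = 2 Z$
$H{\left(O,M \right)} = \left(2 + O\right) \left(M + O\right)$ ($H{\left(O,M \right)} = \left(O + 2 \cdot 1\right) \left(M + O\right) = \left(O + 2\right) \left(M + O\right) = \left(2 + O\right) \left(M + O\right)$)
$\frac{\left(-53\right) 412}{H{\left(-7,-61 \right)}} + \frac{33465}{42003} = \frac{\left(-53\right) 412}{\left(-7\right)^{2} + 2 \left(-61\right) + 2 \left(-7\right) - -427} + \frac{33465}{42003} = - \frac{21836}{49 - 122 - 14 + 427} + 33465 \cdot \frac{1}{42003} = - \frac{21836}{340} + \frac{11155}{14001} = \left(-21836\right) \frac{1}{340} + \frac{11155}{14001} = - \frac{5459}{85} + \frac{11155}{14001} = - \frac{75483284}{1190085}$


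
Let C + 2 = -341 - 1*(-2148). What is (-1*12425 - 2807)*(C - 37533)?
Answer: 544208896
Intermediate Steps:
C = 1805 (C = -2 + (-341 - 1*(-2148)) = -2 + (-341 + 2148) = -2 + 1807 = 1805)
(-1*12425 - 2807)*(C - 37533) = (-1*12425 - 2807)*(1805 - 37533) = (-12425 - 2807)*(-35728) = -15232*(-35728) = 544208896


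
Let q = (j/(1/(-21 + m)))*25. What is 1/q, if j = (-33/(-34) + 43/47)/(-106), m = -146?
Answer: 169388/12579275 ≈ 0.013466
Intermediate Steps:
j = -3013/169388 (j = (-33*(-1/34) + 43*(1/47))*(-1/106) = (33/34 + 43/47)*(-1/106) = (3013/1598)*(-1/106) = -3013/169388 ≈ -0.017788)
q = 12579275/169388 (q = -3013/(169388*(1/(-21 - 146)))*25 = -3013/(169388*(1/(-167)))*25 = -3013/(169388*(-1/167))*25 = -3013/169388*(-167)*25 = (503171/169388)*25 = 12579275/169388 ≈ 74.263)
1/q = 1/(12579275/169388) = 169388/12579275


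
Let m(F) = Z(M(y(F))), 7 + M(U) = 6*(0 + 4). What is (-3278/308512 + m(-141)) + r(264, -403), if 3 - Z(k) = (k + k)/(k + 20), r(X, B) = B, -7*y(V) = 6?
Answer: -2288294147/5707472 ≈ -400.93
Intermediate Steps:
y(V) = -6/7 (y(V) = -⅐*6 = -6/7)
M(U) = 17 (M(U) = -7 + 6*(0 + 4) = -7 + 6*4 = -7 + 24 = 17)
Z(k) = 3 - 2*k/(20 + k) (Z(k) = 3 - (k + k)/(k + 20) = 3 - 2*k/(20 + k))
m(F) = 77/37 (m(F) = (60 + 17)/(20 + 17) = 77/37)
(-3278/308512 + m(-141)) + r(264, -403) = (-3278/308512 + 77/37) - 403 = (-3278*1/308512 + 77/37) - 403 = (-1639/154256 + 77/37) - 403 = 11817069/5707472 - 403 = -2288294147/5707472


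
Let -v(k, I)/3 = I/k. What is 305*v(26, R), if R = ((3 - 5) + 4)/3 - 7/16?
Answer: -3355/416 ≈ -8.0649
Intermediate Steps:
R = 11/48 (R = (-2 + 4)*(⅓) - 7*1/16 = 2*(⅓) - 7/16 = ⅔ - 7/16 = 11/48 ≈ 0.22917)
v(k, I) = -3*I/k
305*v(26, R) = 305*(-3*11/48/26) = 305*(-3*11/48*1/26) = 305*(-11/416) = -3355/416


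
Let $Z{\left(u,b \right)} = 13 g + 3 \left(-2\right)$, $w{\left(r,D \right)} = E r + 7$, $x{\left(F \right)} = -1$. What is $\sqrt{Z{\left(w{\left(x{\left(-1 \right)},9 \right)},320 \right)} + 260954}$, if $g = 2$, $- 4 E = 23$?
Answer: $7 \sqrt{5326} \approx 510.86$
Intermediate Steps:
$E = - \frac{23}{4}$ ($E = \left(- \frac{1}{4}\right) 23 = - \frac{23}{4} \approx -5.75$)
$w{\left(r,D \right)} = 7 - \frac{23 r}{4}$ ($w{\left(r,D \right)} = - \frac{23 r}{4} + 7 = 7 - \frac{23 r}{4}$)
$Z{\left(u,b \right)} = 20$ ($Z{\left(u,b \right)} = 13 \cdot 2 + 3 \left(-2\right) = 26 - 6 = 20$)
$\sqrt{Z{\left(w{\left(x{\left(-1 \right)},9 \right)},320 \right)} + 260954} = \sqrt{20 + 260954} = \sqrt{260974} = 7 \sqrt{5326}$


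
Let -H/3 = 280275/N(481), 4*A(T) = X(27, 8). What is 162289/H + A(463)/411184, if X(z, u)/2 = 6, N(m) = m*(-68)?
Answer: 58989885983759/9344156400 ≈ 6313.0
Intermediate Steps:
N(m) = -68*m
X(z, u) = 12 (X(z, u) = 2*6 = 12)
A(T) = 3 (A(T) = (1/4)*12 = 3)
H = 22725/884 (H = -840825/((-68*481)) = -840825/(-32708) = -840825*(-1)/32708 = -3*(-7575/884) = 22725/884 ≈ 25.707)
162289/H + A(463)/411184 = 162289/(22725/884) + 3/411184 = 162289*(884/22725) + 3*(1/411184) = 143463476/22725 + 3/411184 = 58989885983759/9344156400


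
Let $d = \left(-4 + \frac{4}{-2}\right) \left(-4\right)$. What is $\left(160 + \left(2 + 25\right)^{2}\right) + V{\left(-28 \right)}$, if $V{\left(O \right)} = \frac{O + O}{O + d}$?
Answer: $903$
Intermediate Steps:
$d = 24$ ($d = \left(-4 + 4 \left(- \frac{1}{2}\right)\right) \left(-4\right) = \left(-4 - 2\right) \left(-4\right) = \left(-6\right) \left(-4\right) = 24$)
$V{\left(O \right)} = \frac{2 O}{24 + O}$ ($V{\left(O \right)} = \frac{O + O}{O + 24} = \frac{2 O}{24 + O}$)
$\left(160 + \left(2 + 25\right)^{2}\right) + V{\left(-28 \right)} = \left(160 + \left(2 + 25\right)^{2}\right) + 2 \left(-28\right) \frac{1}{24 - 28} = \left(160 + 27^{2}\right) + 2 \left(-28\right) \frac{1}{-4} = \left(160 + 729\right) + 2 \left(-28\right) \left(- \frac{1}{4}\right) = 889 + 14 = 903$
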